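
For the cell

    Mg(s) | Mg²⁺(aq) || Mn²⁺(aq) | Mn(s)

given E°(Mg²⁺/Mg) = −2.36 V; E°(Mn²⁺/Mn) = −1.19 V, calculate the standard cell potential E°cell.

+1.17 V

By convention the left-hand electrode in cell notation is the anode (oxidation) and the right-hand electrode is the cathode (reduction).
E°cell = E°(right) − E°(left) = −1.19 − (−2.36) = +1.17 V.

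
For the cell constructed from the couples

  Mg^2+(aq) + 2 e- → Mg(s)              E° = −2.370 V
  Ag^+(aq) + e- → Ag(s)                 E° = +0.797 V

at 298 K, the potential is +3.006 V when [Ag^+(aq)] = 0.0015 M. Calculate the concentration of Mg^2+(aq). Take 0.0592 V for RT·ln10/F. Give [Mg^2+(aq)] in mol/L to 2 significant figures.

0.62 M

Ag⁺/Ag is the cathode (higher E°); E°cell = +0.797 − (−2.370) = +3.167 V with n = 2.
From the Nernst equation, log Q = n(E° − E)/0.0592 = 2·(+3.167 − (+3.006))/0.0592 = 5.439.
For 2 Ag^+(aq) + Mg(s) → 2 Ag(s) + Mg^2+(aq), the reaction quotient is Q = [Mg^2+(aq)] / [Ag^+(aq)]^2.
Solving for the unknown gives log [Mg^2+(aq)] = −0.209, so [Mg^2+(aq)] ≈ 0.62 M.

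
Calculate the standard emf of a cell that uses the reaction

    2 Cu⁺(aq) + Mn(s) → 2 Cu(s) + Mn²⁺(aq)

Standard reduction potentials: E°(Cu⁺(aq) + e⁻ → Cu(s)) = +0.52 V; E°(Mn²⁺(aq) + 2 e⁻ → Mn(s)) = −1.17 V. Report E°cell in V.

+1.69 V

Cu⁺(aq) gains electrons, so the Cu⁺/Cu couple is the cathode; the Mn²⁺/Mn couple is the anode.
E°cell = E°(cathode) − E°(anode) = +0.52 − (−1.17) = +1.69 V.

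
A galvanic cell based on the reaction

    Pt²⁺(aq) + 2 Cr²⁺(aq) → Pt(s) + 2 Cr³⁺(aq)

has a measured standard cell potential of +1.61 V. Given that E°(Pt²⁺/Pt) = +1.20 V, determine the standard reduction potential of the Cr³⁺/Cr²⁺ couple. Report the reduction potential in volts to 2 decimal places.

In the reaction as written the Pt²⁺/Pt couple is reduced (cathode) and Cr³⁺/Cr²⁺ is oxidized (anode), so E°cell = E°(Pt²⁺/Pt) − E°(Cr³⁺/Cr²⁺).
E°(Cr³⁺/Cr²⁺) = E°(cathode) − E°cell = +1.20 − (+1.61) = −0.41 V.

−0.41 V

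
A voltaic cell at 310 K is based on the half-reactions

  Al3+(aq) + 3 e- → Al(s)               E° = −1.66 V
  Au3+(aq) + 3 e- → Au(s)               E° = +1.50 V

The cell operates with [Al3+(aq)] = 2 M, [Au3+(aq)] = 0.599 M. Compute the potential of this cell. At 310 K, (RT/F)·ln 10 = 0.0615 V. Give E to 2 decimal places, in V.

Since E°(Au³⁺/Au) > E°(Al³⁺/Al), Au³⁺/Au serves as the cathode.
E°cell = E°cat − E°an = +1.50 − (−1.66) = +3.16 V; n = 3.
The balanced reaction is Au3+(aq) + Al(s) → Au(s) + Al3+(aq), so Q = [Al3+(aq)] / [Au3+(aq)] = 3.34 and log Q = 0.524.
E = E° − (0.0615/n)·log Q = +3.16 − (0.0615/3)(0.524) = +3.15 V.

+3.15 V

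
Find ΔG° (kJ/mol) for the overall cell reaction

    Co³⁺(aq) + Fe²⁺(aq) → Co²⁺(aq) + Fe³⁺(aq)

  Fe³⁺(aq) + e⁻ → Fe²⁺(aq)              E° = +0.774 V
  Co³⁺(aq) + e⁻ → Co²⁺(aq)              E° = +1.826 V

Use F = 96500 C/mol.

In the reaction as written Co³⁺(aq) is reduced, so the Co³⁺/Co²⁺ couple is the cathode and Fe³⁺/Fe²⁺ is the anode.
E°cell = +1.826 − (+0.774) = +1.052 V; balancing electrons gives n = 1.
ΔG° = −nFE°cell = −(1)(96500)(+1.052) J/mol = −102 kJ/mol.

−102 kJ/mol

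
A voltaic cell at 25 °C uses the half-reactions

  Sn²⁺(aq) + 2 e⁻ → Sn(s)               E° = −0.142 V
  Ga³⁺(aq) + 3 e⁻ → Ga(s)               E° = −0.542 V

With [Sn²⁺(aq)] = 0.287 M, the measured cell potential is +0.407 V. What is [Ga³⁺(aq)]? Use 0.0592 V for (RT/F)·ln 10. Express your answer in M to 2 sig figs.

0.068 M

Sn²⁺/Sn is the cathode (higher E°); E°cell = −0.142 − (−0.542) = +0.400 V with n = 6.
Rearranging E = E° − (0.0592/n)·log Q gives log Q = 6(+0.400 − (+0.407))/0.0592 = −0.709.
For 3 Sn²⁺(aq) + 2 Ga(s) → 3 Sn(s) + 2 Ga³⁺(aq), the reaction quotient is Q = [Ga³⁺(aq)]^2 / [Sn²⁺(aq)]^3.
Substituting the known concentrations and solving, log [Ga³⁺(aq)] = −1.168 and [Ga³⁺(aq)] = 0.068 M.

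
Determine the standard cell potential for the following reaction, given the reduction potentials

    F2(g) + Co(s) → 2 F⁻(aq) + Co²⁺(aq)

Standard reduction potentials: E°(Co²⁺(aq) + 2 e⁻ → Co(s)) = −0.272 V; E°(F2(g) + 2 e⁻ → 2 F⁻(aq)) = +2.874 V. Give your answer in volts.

In the reaction as written, F2(g) is reduced (cathode) and Co²⁺(aq) is produced by oxidation at the anode.
E°cell = E°(cathode) − E°(anode) = +2.874 − (−0.272) = +3.146 V.
The positive value indicates the reaction is spontaneous as written.

+3.146 V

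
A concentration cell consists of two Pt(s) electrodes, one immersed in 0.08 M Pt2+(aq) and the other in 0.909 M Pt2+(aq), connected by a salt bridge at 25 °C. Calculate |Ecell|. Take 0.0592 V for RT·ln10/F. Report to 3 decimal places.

0.031 V

For a concentration cell E°cell = 0, since both electrodes use the same couple.
The compartment with the higher Pt2+(aq) concentration (0.909 M) acts as the cathode; ions are reduced there and produced at the dilute (0.08 M) anode.
With n = 2, Ecell = −(0.0592/2)·log([dilute]/[conc]) = −(0.0592/2)·log(0.08/0.909) = +0.031 V.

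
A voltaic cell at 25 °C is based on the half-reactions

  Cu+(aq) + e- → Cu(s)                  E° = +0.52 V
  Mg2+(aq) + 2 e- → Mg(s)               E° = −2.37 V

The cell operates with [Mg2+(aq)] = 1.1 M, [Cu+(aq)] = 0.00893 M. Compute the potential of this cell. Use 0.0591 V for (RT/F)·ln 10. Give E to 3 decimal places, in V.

+2.768 V

Since E°(Cu⁺/Cu) > E°(Mg²⁺/Mg), Cu⁺/Cu serves as the cathode.
E°cell = E°cat − E°an = +0.52 − (−2.37) = +2.89 V; n = 2.
Balancing gives 2 Cu+(aq) + Mg(s) → 2 Cu(s) + Mg2+(aq); hence Q = [Mg2+(aq)] / [Cu+(aq)]^2 = 1.38×10^4 (log Q = 4.140).
E = E° − (0.0591/n)·log Q = +2.89 − (0.0591/2)(4.140) = +2.768 V.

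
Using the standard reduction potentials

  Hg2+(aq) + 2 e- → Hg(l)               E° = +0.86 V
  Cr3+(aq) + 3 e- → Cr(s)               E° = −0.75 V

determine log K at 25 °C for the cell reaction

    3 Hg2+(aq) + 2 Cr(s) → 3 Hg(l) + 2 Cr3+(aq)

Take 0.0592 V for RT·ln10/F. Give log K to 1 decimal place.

log K = 163.2

The Hg²⁺/Hg couple is reduced (cathode); E°cell = +0.86 − (−0.75) = +1.61 V with n = 6.
At equilibrium E = 0, so log K = nE°cell / 0.0592 = (6)(+1.61) / 0.0592 = 163.2.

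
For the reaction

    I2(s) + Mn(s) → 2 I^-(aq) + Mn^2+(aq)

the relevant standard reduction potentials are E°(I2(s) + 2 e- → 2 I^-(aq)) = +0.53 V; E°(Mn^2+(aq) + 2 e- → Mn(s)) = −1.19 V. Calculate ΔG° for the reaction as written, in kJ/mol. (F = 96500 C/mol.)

−332 kJ/mol

In the reaction as written I2(s) is reduced, so the I₂/I⁻ couple is the cathode and Mn²⁺/Mn is the anode.
E°cell = +0.53 − (−1.19) = +1.72 V; balancing electrons gives n = 2.
ΔG° = −nFE°cell = −(2)(96500)(+1.72) J/mol = −332 kJ/mol.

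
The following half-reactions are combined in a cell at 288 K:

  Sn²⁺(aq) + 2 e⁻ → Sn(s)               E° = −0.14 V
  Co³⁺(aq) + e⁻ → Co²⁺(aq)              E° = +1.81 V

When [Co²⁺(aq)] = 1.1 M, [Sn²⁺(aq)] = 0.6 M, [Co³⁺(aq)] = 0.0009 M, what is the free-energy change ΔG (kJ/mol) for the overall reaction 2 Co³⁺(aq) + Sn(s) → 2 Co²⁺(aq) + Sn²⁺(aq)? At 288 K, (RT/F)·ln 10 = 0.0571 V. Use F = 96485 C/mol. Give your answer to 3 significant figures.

−344 kJ/mol

With Co³⁺/Co²⁺ reduced at the cathode, E°cell = +1.81 − (−0.14) = +1.95 V and n = 2.
The reaction quotient is ([Co²⁺(aq)]^2·[Sn²⁺(aq)]) / [Co³⁺(aq)]^2 = 8.96×10^5; by Nernst, E = +1.95 − (0.0571/2)(5.952) = +1.7801 V.
Finally ΔG = −nFE = −(2)(96485 C/mol)(+1.7801 V) = −344 kJ/mol.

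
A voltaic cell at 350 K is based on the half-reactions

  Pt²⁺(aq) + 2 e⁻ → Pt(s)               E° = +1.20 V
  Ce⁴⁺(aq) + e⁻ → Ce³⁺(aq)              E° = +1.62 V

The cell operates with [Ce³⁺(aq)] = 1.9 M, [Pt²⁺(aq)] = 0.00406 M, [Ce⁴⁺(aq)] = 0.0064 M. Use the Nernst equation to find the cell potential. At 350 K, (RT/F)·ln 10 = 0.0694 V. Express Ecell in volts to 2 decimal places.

+0.33 V

Since E°(Ce⁴⁺/Ce³⁺) > E°(Pt²⁺/Pt), Ce⁴⁺/Ce³⁺ serves as the cathode.
E°cell = +1.62 − (+1.20) = +0.42 V, with n = 2 electrons transferred.
Balancing gives 2 Ce⁴⁺(aq) + Pt(s) → 2 Ce³⁺(aq) + Pt²⁺(aq); hence Q = ([Ce³⁺(aq)]^2·[Pt²⁺(aq)]) / [Ce⁴⁺(aq)]^2 = 358 (log Q = 2.554).
E = E° − (0.0694/n)·log Q = +0.42 − (0.0694/2)(2.554) = +0.33 V.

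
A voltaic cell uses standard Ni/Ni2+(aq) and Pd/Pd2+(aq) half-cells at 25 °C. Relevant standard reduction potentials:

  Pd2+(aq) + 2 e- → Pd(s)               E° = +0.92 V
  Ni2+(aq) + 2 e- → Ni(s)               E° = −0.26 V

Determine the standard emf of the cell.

+1.18 V

Of the two couples in this cell, the one with the more positive reduction potential is reduced at the cathode: here that is Pd²⁺/Pd (+0.92 V); Ni²⁺/Ni (−0.26 V) is the anode.
E°cell = E°(cathode) − E°(anode) = +0.92 − (−0.26) = +1.18 V.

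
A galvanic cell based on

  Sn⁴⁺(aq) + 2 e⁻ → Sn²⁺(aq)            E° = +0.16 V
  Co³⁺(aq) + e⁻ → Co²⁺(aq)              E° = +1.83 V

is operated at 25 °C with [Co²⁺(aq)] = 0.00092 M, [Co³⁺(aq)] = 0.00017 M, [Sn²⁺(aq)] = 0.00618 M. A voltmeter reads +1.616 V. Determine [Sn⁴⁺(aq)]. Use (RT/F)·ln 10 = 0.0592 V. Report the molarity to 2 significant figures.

Co³⁺/Co²⁺ is the cathode (higher E°); E°cell = +1.83 − (+0.16) = +1.67 V with n = 2.
Since E = E° − (0.0592/n)·log Q, log Q = n(E° − E)/0.0592 = 1.824.
The balanced reaction is 2 Co³⁺(aq) + Sn²⁺(aq) → 2 Co²⁺(aq) + Sn⁴⁺(aq), so Q = ([Co²⁺(aq)]^2·[Sn⁴⁺(aq)]) / ([Co³⁺(aq)]^2·[Sn²⁺(aq)]).
Isolating [Sn⁴⁺(aq)] in Q = 10^{1.824} yields log [Sn⁴⁺(aq)] = −1.852, i.e. 0.014 M.

0.014 M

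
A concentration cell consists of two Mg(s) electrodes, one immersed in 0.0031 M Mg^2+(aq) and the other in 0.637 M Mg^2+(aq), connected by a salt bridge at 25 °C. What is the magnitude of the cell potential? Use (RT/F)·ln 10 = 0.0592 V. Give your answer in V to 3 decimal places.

0.068 V

For a concentration cell E°cell = 0, since both electrodes use the same couple.
The compartment with the higher Mg^2+(aq) concentration (0.637 M) acts as the cathode; ions are reduced there and produced at the dilute (0.0031 M) anode.
With n = 2, Ecell = −(0.0592/2)·log([dilute]/[conc]) = −(0.0592/2)·log(0.0031/0.637) = +0.068 V.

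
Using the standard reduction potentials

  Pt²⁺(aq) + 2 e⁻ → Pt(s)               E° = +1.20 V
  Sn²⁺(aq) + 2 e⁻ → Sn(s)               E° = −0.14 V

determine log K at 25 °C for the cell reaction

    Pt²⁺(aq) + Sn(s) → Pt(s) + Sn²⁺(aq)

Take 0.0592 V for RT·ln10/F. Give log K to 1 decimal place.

log K = 45.3

The Pt²⁺/Pt couple is reduced (cathode); E°cell = +1.20 − (−0.14) = +1.34 V with n = 2.
At equilibrium E = 0, so log K = nE°cell / 0.0592 = (2)(+1.34) / 0.0592 = 45.3.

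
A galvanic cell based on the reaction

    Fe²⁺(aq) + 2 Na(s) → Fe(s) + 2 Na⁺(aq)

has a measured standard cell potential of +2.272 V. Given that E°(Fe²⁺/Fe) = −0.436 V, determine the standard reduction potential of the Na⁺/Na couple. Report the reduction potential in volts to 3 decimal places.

−2.708 V

In the reaction as written the Fe²⁺/Fe couple is reduced (cathode) and Na⁺/Na is oxidized (anode), so E°cell = E°(Fe²⁺/Fe) − E°(Na⁺/Na).
E°(Na⁺/Na) = E°(cathode) − E°cell = −0.436 − (+2.272) = −2.708 V.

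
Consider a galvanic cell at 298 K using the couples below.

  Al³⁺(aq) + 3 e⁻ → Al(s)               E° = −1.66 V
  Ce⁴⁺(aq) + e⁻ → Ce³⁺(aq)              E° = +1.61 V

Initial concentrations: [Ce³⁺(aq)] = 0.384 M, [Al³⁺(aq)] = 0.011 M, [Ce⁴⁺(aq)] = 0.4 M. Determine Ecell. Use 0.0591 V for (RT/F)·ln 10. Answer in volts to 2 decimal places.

Since E°(Ce⁴⁺/Ce³⁺) > E°(Al³⁺/Al), Ce⁴⁺/Ce³⁺ serves as the cathode.
The standard potential is +1.61 − (−1.66) = +3.27 V and the balanced reaction transfers n = 3 electrons.
For the overall reaction 3 Ce⁴⁺(aq) + Al(s) → 3 Ce³⁺(aq) + Al³⁺(aq), Q = ([Ce³⁺(aq)]^3·[Al³⁺(aq)]) / [Ce⁴⁺(aq)]^3 = 0.00973, giving log Q = −2.012.
By the Nernst equation, E = +3.27 − (0.0591/3)·(−2.012) = +3.31 V.

+3.31 V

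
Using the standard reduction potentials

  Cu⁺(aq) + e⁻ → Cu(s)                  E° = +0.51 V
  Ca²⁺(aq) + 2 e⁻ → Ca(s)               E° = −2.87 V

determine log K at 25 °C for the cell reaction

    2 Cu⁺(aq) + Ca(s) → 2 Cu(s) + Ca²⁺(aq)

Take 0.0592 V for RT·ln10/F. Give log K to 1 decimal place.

The Cu⁺/Cu couple is reduced (cathode); E°cell = +0.51 − (−2.87) = +3.38 V with n = 2.
At equilibrium E = 0, so log K = nE°cell / 0.0592 = (2)(+3.38) / 0.0592 = 114.2.

log K = 114.2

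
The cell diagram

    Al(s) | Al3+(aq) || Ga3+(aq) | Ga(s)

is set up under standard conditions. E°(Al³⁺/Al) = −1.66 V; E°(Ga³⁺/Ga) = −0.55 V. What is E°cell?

By convention the left-hand electrode in cell notation is the anode (oxidation) and the right-hand electrode is the cathode (reduction).
E°cell = E°(right) − E°(left) = −0.55 − (−1.66) = +1.11 V.

+1.11 V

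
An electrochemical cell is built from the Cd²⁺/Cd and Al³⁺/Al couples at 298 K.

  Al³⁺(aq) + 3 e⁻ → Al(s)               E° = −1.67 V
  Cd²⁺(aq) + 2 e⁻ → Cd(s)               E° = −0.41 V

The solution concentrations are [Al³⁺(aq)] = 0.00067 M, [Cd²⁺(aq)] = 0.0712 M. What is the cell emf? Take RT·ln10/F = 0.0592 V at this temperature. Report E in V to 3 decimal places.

Cd²⁺/Cd is reduced (cathode, E° = −0.41 V) and Al³⁺/Al is oxidized (anode).
The standard potential is −0.41 − (−1.67) = +1.26 V and the balanced reaction transfers n = 6 electrons.
Balancing gives 3 Cd²⁺(aq) + 2 Al(s) → 3 Cd(s) + 2 Al³⁺(aq); hence Q = [Al³⁺(aq)]^2 / [Cd²⁺(aq)]^3 = 0.00124 (log Q = −2.905).
Applying E = E° − (RT ln10/nF)·log Q gives +1.26 − (0.0592/6)(−2.905) = +1.289 V.

+1.289 V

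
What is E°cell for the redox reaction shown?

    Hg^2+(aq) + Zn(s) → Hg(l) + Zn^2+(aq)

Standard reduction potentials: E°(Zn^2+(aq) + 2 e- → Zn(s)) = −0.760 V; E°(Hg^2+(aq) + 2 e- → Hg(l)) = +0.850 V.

+1.610 V

In the reaction as written, Hg^2+(aq) is reduced (cathode) and Zn^2+(aq) is produced by oxidation at the anode.
E°cell = E°(cathode) − E°(anode) = +0.850 − (−0.760) = +1.610 V.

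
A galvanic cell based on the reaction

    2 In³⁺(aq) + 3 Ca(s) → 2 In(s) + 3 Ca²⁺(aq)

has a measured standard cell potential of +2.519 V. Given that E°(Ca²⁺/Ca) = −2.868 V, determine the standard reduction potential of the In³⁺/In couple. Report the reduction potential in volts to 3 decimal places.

−0.349 V

In the reaction as written the In³⁺/In couple is reduced (cathode) and Ca²⁺/Ca is oxidized (anode), so E°cell = E°(In³⁺/In) − E°(Ca²⁺/Ca).
E°(In³⁺/In) = E°cell + E°(anode) = +2.519 + (−2.868) = −0.349 V.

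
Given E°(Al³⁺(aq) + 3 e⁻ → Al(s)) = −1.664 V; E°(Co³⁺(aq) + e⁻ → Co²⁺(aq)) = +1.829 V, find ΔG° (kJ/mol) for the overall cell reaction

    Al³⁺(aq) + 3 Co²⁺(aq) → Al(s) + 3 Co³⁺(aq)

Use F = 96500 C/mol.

+1011 kJ/mol

In the reaction as written Al³⁺(aq) is reduced, so the Al³⁺/Al couple is the cathode and Co³⁺/Co²⁺ is the anode.
E°cell = −1.664 − (+1.829) = −3.493 V; balancing electrons gives n = 3.
ΔG° = −nFE°cell = −(3)(96500)(−3.493) J/mol = +1011 kJ/mol.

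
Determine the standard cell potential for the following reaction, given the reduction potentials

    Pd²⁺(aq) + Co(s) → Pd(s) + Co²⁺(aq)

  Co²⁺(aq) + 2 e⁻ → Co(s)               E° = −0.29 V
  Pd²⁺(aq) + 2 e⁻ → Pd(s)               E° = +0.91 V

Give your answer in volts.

+1.20 V

In the reaction as written, Pd²⁺(aq) is reduced (cathode) and Co²⁺(aq) is produced by oxidation at the anode.
E°cell = E°(cathode) − E°(anode) = +0.91 − (−0.29) = +1.20 V.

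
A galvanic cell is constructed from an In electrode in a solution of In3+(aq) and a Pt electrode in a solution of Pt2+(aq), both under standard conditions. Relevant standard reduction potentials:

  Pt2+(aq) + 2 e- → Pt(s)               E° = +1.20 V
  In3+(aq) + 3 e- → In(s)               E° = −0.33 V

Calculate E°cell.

+1.53 V

The Pt²⁺/Pt couple has the higher E°, so Pt ion is reduced (cathode) and In is oxidized (anode).
E°cell = E°(cathode) − E°(anode) = +1.20 − (−0.33) = +1.53 V.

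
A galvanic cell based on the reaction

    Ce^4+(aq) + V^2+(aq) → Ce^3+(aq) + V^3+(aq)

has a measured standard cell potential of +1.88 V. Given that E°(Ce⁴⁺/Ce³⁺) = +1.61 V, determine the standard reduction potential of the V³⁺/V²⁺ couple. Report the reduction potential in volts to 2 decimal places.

−0.27 V

In the reaction as written the Ce⁴⁺/Ce³⁺ couple is reduced (cathode) and V³⁺/V²⁺ is oxidized (anode), so E°cell = E°(Ce⁴⁺/Ce³⁺) − E°(V³⁺/V²⁺).
E°(V³⁺/V²⁺) = E°(cathode) − E°cell = +1.61 − (+1.88) = −0.27 V.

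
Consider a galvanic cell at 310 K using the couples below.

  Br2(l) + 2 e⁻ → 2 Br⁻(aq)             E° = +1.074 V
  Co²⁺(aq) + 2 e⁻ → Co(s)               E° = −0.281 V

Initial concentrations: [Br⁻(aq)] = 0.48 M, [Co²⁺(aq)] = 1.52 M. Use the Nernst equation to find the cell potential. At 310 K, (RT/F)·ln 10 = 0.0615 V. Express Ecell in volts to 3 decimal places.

The Br₂/Br⁻ couple has the more positive E°, so it is the cathode; Co²⁺/Co is the anode.
E°cell = E°cat − E°an = +1.074 − (−0.281) = +1.355 V; n = 2.
The balanced reaction is Br2(l) + Co(s) → 2 Br⁻(aq) + Co²⁺(aq), so Q = [Br⁻(aq)]^2·[Co²⁺(aq)] = 0.35 and log Q = −0.456.
By the Nernst equation, E = +1.355 − (0.0615/2)·(−0.456) = +1.369 V.

+1.369 V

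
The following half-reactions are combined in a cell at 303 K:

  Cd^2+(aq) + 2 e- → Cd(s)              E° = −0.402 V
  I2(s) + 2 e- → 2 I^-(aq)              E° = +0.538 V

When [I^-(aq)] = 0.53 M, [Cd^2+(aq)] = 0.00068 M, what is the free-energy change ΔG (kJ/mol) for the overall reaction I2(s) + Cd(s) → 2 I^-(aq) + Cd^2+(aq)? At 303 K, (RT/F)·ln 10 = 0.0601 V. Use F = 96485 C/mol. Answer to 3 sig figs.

−203 kJ/mol

The standard cell potential is +0.538 − (−0.402) = +0.940 V, with n = 2 electrons in the balanced equation.
Q = [I^-(aq)]^2·[Cd^2+(aq)] = 0.000191, so log Q = −3.719 and E = +0.940 − (0.0601/2)(−3.719) = +1.0518 V.
Then ΔG = −nFE = −2 × 96485 × +1.0518 J/mol = −203 kJ/mol.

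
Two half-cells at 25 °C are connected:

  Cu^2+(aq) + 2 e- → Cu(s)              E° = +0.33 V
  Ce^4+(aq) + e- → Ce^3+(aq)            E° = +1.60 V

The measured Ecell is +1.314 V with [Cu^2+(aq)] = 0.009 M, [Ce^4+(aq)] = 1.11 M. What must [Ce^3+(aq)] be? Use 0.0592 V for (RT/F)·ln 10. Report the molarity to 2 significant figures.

With Ce⁴⁺/Ce³⁺ at the cathode and Cu²⁺/Cu at the anode, E°cell = +1.60 − (+0.33) = +1.27 V (n = 2).
From the Nernst equation, log Q = n(E° − E)/0.0592 = 2·(+1.27 − (+1.314))/0.0592 = −1.486.
For 2 Ce^4+(aq) + Cu(s) → 2 Ce^3+(aq) + Cu^2+(aq), the reaction quotient is Q = ([Ce^3+(aq)]^2·[Cu^2+(aq)]) / [Ce^4+(aq)]^2.
Substituting the known concentrations and solving, log [Ce^3+(aq)] = 0.325 and [Ce^3+(aq)] = 2.1 M.

2.1 M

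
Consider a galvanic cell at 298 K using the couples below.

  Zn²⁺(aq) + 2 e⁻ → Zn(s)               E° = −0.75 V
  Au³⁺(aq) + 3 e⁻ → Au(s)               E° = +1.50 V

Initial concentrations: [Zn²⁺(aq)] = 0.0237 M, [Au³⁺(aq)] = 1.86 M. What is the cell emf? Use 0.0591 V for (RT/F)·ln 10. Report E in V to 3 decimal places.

+2.303 V

Since E°(Au³⁺/Au) > E°(Zn²⁺/Zn), Au³⁺/Au serves as the cathode.
E°cell = +1.50 − (−0.75) = +2.25 V, with n = 6 electrons transferred.
For the overall reaction 2 Au³⁺(aq) + 3 Zn(s) → 2 Au(s) + 3 Zn²⁺(aq), Q = [Zn²⁺(aq)]^3 / [Au³⁺(aq)]^2 = 3.85×10^−6, giving log Q = −5.415.
E = E° − (0.0591/n)·log Q = +2.25 − (0.0591/6)(−5.415) = +2.303 V.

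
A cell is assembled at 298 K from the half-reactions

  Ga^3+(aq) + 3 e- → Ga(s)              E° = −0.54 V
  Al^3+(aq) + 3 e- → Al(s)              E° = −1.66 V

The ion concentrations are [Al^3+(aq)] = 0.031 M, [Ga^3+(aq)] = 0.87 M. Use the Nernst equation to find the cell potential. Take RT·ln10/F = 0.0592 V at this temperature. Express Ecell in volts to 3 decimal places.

Ga³⁺/Ga is reduced (cathode, E° = −0.54 V) and Al³⁺/Al is oxidized (anode).
E°cell = E°cat − E°an = −0.54 − (−1.66) = +1.12 V; n = 3.
For the overall reaction Ga^3+(aq) + Al(s) → Ga(s) + Al^3+(aq), Q = [Al^3+(aq)] / [Ga^3+(aq)] = 0.0356, giving log Q = −1.448.
Applying E = E° − (RT ln10/nF)·log Q gives +1.12 − (0.0592/3)(−1.448) = +1.149 V.

+1.149 V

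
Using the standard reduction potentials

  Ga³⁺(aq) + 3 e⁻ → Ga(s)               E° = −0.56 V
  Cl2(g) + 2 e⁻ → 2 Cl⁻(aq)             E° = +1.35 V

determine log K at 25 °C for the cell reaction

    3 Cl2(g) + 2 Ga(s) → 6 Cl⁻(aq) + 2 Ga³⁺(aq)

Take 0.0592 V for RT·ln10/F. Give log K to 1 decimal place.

The Cl₂/Cl⁻ couple is reduced (cathode); E°cell = +1.35 − (−0.56) = +1.91 V with n = 6.
At equilibrium E = 0, so log K = nE°cell / 0.0592 = (6)(+1.91) / 0.0592 = 193.6.

log K = 193.6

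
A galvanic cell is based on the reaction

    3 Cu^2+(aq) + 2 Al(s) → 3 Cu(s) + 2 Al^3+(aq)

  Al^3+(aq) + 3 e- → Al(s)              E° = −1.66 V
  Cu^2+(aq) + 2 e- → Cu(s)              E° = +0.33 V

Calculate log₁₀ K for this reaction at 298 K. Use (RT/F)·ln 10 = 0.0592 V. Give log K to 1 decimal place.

The Cu²⁺/Cu couple is reduced (cathode); E°cell = +0.33 − (−1.66) = +1.99 V with n = 6.
At equilibrium E = 0, so log K = nE°cell / 0.0592 = (6)(+1.99) / 0.0592 = 201.7.

log K = 201.7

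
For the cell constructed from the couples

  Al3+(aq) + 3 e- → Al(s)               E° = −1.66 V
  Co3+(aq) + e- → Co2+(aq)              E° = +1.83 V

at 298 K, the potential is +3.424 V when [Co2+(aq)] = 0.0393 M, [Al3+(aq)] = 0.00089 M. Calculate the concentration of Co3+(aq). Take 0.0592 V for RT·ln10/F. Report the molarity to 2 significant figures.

0.00029 M

Co³⁺/Co²⁺ is the cathode (higher E°); E°cell = +1.83 − (−1.66) = +3.49 V with n = 3.
Rearranging E = E° − (0.0592/n)·log Q gives log Q = 3(+3.49 − (+3.424))/0.0592 = 3.345.
Balancing electrons gives 3 Co3+(aq) + Al(s) → 3 Co2+(aq) + Al3+(aq); thus Q = ([Co2+(aq)]^3·[Al3+(aq)]) / [Co3+(aq)]^3.
Substituting the known concentrations and solving, log [Co3+(aq)] = −3.537 and [Co3+(aq)] = 0.00029 M.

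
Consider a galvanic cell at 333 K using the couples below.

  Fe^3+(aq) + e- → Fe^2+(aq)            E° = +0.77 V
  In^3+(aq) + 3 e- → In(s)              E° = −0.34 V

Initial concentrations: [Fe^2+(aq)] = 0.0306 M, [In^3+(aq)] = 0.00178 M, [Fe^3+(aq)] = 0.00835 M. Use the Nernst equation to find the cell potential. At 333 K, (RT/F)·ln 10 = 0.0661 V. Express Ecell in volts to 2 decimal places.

The Fe³⁺/Fe²⁺ couple has the more positive E°, so it is the cathode; In³⁺/In is the anode.
The standard potential is +0.77 − (−0.34) = +1.11 V and the balanced reaction transfers n = 3 electrons.
For the overall reaction 3 Fe^3+(aq) + In(s) → 3 Fe^2+(aq) + In^3+(aq), Q = ([Fe^2+(aq)]^3·[In^3+(aq)]) / [Fe^3+(aq)]^3 = 0.0876, giving log Q = −1.057.
By the Nernst equation, E = +1.11 − (0.0661/3)·(−1.057) = +1.13 V.

+1.13 V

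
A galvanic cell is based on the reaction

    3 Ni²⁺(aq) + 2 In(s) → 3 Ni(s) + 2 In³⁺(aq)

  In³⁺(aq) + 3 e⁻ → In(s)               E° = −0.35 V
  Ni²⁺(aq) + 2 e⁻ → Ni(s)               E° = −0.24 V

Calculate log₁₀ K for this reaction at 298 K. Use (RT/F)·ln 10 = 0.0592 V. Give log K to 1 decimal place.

log K = 11.1

The Ni²⁺/Ni couple is reduced (cathode); E°cell = −0.24 − (−0.35) = +0.11 V with n = 6.
At equilibrium E = 0, so log K = nE°cell / 0.0592 = (6)(+0.11) / 0.0592 = 11.1.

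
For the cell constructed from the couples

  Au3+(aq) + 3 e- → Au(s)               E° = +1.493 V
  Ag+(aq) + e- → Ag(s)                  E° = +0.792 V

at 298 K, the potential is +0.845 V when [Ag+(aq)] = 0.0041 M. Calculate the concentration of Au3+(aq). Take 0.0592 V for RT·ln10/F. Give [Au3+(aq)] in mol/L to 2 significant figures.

1.4 M

With Au³⁺/Au at the cathode and Ag⁺/Ag at the anode, E°cell = +1.493 − (+0.792) = +0.701 V (n = 3).
From the Nernst equation, log Q = n(E° − E)/0.0592 = 3·(+0.701 − (+0.845))/0.0592 = −7.297.
For Au3+(aq) + 3 Ag(s) → Au(s) + 3 Ag+(aq), the reaction quotient is Q = [Ag+(aq)]^3 / [Au3+(aq)].
Substituting the known concentrations and solving, log [Au3+(aq)] = 0.135 and [Au3+(aq)] = 1.4 M.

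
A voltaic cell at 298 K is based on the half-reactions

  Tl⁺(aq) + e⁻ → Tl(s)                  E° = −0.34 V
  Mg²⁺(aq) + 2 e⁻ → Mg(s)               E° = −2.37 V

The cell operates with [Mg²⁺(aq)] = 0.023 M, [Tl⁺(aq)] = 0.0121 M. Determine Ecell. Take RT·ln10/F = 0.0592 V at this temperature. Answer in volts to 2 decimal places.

Since E°(Tl⁺/Tl) > E°(Mg²⁺/Mg), Tl⁺/Tl serves as the cathode.
The standard potential is −0.34 − (−2.37) = +2.03 V and the balanced reaction transfers n = 2 electrons.
The balanced reaction is 2 Tl⁺(aq) + Mg(s) → 2 Tl(s) + Mg²⁺(aq), so Q = [Mg²⁺(aq)] / [Tl⁺(aq)]^2 = 157 and log Q = 2.196.
Applying E = E° − (RT ln10/nF)·log Q gives +2.03 − (0.0592/2)(2.196) = +1.96 V.

+1.96 V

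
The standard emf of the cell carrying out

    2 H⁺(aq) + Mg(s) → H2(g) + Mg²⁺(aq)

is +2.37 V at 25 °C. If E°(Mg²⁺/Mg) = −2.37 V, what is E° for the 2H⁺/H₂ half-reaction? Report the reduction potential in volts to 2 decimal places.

+0.00 V

In the reaction as written the 2H⁺/H₂ couple is reduced (cathode) and Mg²⁺/Mg is oxidized (anode), so E°cell = E°(2H⁺/H₂) − E°(Mg²⁺/Mg).
E°(2H⁺/H₂) = E°cell + E°(anode) = +2.37 + (−2.37) = +0.00 V.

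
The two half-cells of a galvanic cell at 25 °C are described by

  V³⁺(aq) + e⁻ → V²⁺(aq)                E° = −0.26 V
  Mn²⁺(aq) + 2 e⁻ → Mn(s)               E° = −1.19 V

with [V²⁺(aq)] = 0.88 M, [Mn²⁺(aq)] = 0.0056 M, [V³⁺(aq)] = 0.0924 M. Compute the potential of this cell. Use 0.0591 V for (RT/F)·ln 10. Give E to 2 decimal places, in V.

+0.94 V

The V³⁺/V²⁺ couple has the more positive E°, so it is the cathode; Mn²⁺/Mn is the anode.
E°cell = E°cat − E°an = −0.26 − (−1.19) = +0.93 V; n = 2.
For the overall reaction 2 V³⁺(aq) + Mn(s) → 2 V²⁺(aq) + Mn²⁺(aq), Q = ([V²⁺(aq)]^2·[Mn²⁺(aq)]) / [V³⁺(aq)]^2 = 0.508, giving log Q = −0.294.
By the Nernst equation, E = +0.93 − (0.0591/2)·(−0.294) = +0.94 V.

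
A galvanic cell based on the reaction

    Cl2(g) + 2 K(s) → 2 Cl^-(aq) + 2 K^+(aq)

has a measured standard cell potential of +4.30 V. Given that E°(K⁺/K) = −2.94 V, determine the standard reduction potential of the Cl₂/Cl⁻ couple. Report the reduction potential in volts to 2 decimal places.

+1.36 V

In the reaction as written the Cl₂/Cl⁻ couple is reduced (cathode) and K⁺/K is oxidized (anode), so E°cell = E°(Cl₂/Cl⁻) − E°(K⁺/K).
E°(Cl₂/Cl⁻) = E°cell + E°(anode) = +4.30 + (−2.94) = +1.36 V.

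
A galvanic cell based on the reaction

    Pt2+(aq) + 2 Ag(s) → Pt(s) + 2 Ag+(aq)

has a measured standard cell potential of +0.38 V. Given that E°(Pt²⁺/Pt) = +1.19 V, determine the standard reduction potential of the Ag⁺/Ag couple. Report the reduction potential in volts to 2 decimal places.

In the reaction as written the Pt²⁺/Pt couple is reduced (cathode) and Ag⁺/Ag is oxidized (anode), so E°cell = E°(Pt²⁺/Pt) − E°(Ag⁺/Ag).
E°(Ag⁺/Ag) = E°(cathode) − E°cell = +1.19 − (+0.38) = +0.81 V.

+0.81 V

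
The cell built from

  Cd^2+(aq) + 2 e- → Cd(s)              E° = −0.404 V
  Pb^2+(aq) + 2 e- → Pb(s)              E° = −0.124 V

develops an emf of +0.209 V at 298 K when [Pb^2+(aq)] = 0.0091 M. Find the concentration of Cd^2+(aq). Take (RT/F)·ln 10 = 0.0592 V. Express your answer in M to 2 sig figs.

2.3 M

With Pb²⁺/Pb at the cathode and Cd²⁺/Cd at the anode, E°cell = −0.124 − (−0.404) = +0.280 V (n = 2).
From the Nernst equation, log Q = n(E° − E)/0.0592 = 2·(+0.280 − (+0.209))/0.0592 = 2.399.
Balancing electrons gives Pb^2+(aq) + Cd(s) → Pb(s) + Cd^2+(aq); thus Q = [Cd^2+(aq)] / [Pb^2+(aq)].
Isolating [Cd^2+(aq)] in Q = 10^{2.399} yields log [Cd^2+(aq)] = 0.358, i.e. 2.3 M.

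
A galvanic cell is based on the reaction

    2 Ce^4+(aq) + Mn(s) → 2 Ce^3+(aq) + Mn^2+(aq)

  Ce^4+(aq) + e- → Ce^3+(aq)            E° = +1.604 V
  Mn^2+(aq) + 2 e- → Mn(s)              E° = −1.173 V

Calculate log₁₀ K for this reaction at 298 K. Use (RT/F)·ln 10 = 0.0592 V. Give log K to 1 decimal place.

The Ce⁴⁺/Ce³⁺ couple is reduced (cathode); E°cell = +1.604 − (−1.173) = +2.777 V with n = 2.
At equilibrium E = 0, so log K = nE°cell / 0.0592 = (2)(+2.777) / 0.0592 = 93.8.

log K = 93.8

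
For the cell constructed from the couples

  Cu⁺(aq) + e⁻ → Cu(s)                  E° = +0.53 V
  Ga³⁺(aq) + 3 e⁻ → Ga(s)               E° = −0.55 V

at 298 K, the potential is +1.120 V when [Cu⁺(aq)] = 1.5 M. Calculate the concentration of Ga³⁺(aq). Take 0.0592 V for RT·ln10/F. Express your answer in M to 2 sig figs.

0.032 M

Cu⁺/Cu is the cathode (higher E°); E°cell = +0.53 − (−0.55) = +1.08 V with n = 3.
From the Nernst equation, log Q = n(E° − E)/0.0592 = 3·(+1.08 − (+1.120))/0.0592 = −2.027.
For 3 Cu⁺(aq) + Ga(s) → 3 Cu(s) + Ga³⁺(aq), the reaction quotient is Q = [Ga³⁺(aq)] / [Cu⁺(aq)]^3.
Substituting the known concentrations and solving, log [Ga³⁺(aq)] = −1.499 and [Ga³⁺(aq)] = 0.032 M.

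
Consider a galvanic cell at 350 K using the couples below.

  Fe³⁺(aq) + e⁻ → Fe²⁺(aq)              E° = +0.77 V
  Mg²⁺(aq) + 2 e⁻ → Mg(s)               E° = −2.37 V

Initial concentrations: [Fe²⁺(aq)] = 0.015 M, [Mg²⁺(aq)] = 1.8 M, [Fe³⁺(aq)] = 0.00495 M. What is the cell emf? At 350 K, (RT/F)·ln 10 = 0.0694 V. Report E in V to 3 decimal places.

Fe³⁺/Fe²⁺ is reduced (cathode, E° = +0.77 V) and Mg²⁺/Mg is oxidized (anode).
E°cell = E°cat − E°an = +0.77 − (−2.37) = +3.14 V; n = 2.
For the overall reaction 2 Fe³⁺(aq) + Mg(s) → 2 Fe²⁺(aq) + Mg²⁺(aq), Q = ([Fe²⁺(aq)]^2·[Mg²⁺(aq)]) / [Fe³⁺(aq)]^2 = 16.5, giving log Q = 1.218.
E = E° − (0.0694/n)·log Q = +3.14 − (0.0694/2)(1.218) = +3.098 V.

+3.098 V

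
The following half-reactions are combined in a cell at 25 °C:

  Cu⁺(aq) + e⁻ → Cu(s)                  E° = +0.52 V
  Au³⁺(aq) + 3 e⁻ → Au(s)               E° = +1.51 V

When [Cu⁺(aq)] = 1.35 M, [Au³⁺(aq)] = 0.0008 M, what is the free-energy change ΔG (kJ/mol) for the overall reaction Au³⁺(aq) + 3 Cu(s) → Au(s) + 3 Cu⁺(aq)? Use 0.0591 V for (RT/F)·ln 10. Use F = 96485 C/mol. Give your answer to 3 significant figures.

−267 kJ/mol

The standard cell potential is +1.51 − (+0.52) = +0.99 V, with n = 3 electrons in the balanced equation.
The reaction quotient is [Cu⁺(aq)]^3 / [Au³⁺(aq)] = 3.08×10^3; by Nernst, E = +0.99 − (0.0591/3)(3.488) = +0.9213 V.
Finally ΔG = −nFE = −(3)(96485 C/mol)(+0.9213 V) = −267 kJ/mol.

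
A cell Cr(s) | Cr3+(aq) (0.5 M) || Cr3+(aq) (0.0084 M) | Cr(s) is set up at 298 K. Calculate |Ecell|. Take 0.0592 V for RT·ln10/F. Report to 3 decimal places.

For a concentration cell E°cell = 0, since both electrodes use the same couple.
The compartment with the higher Cr3+(aq) concentration (0.5 M) acts as the cathode; ions are reduced there and produced at the dilute (0.0084 M) anode.
With n = 3, Ecell = −(0.0592/3)·log([dilute]/[conc]) = −(0.0592/3)·log(0.0084/0.5) = +0.035 V.

0.035 V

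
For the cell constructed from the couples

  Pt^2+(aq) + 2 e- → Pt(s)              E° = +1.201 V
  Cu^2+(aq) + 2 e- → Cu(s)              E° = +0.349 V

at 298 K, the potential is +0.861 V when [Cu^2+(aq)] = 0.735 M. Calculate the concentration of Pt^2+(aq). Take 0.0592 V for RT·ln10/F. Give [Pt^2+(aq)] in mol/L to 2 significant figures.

With Pt²⁺/Pt at the cathode and Cu²⁺/Cu at the anode, E°cell = +1.201 − (+0.349) = +0.852 V (n = 2).
From the Nernst equation, log Q = n(E° − E)/0.0592 = 2·(+0.852 − (+0.861))/0.0592 = −0.304.
For Pt^2+(aq) + Cu(s) → Pt(s) + Cu^2+(aq), the reaction quotient is Q = [Cu^2+(aq)] / [Pt^2+(aq)].
Solving for the unknown gives log [Pt^2+(aq)] = 0.170, so [Pt^2+(aq)] ≈ 1.5 M.

1.5 M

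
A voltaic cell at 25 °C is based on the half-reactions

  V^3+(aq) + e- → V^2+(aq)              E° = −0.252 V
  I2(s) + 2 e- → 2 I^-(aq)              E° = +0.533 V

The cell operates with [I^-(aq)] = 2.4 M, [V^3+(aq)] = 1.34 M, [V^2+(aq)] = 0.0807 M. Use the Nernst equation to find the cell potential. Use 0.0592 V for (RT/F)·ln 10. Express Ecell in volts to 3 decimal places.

+0.690 V

The I₂/I⁻ couple has the more positive E°, so it is the cathode; V³⁺/V²⁺ is the anode.
E°cell = +0.533 − (−0.252) = +0.785 V, with n = 2 electrons transferred.
For the overall reaction I2(s) + 2 V^2+(aq) → 2 I^-(aq) + 2 V^3+(aq), Q = ([I^-(aq)]^2·[V^3+(aq)]^2) / [V^2+(aq)]^2 = 1.59×10^3, giving log Q = 3.201.
Applying E = E° − (RT ln10/nF)·log Q gives +0.785 − (0.0592/2)(3.201) = +0.690 V.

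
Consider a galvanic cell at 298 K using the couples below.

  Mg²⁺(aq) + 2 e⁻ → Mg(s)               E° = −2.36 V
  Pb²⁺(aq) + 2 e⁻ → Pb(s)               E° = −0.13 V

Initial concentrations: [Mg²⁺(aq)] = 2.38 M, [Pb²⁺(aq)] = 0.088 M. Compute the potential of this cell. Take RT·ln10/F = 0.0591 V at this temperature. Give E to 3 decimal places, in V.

+2.188 V

Pb²⁺/Pb is reduced (cathode, E° = −0.13 V) and Mg²⁺/Mg is oxidized (anode).
E°cell = −0.13 − (−2.36) = +2.23 V, with n = 2 electrons transferred.
For the overall reaction Pb²⁺(aq) + Mg(s) → Pb(s) + Mg²⁺(aq), Q = [Mg²⁺(aq)] / [Pb²⁺(aq)] = 27, giving log Q = 1.432.
Applying E = E° − (RT ln10/nF)·log Q gives +2.23 − (0.0591/2)(1.432) = +2.188 V.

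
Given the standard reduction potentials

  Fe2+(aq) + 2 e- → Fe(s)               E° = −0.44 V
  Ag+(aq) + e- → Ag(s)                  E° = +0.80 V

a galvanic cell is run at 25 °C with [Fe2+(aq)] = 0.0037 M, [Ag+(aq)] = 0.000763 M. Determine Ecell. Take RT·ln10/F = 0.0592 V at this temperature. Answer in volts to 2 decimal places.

Ag⁺/Ag is reduced (cathode, E° = +0.80 V) and Fe²⁺/Fe is oxidized (anode).
E°cell = +0.80 − (−0.44) = +1.24 V, with n = 2 electrons transferred.
The balanced reaction is 2 Ag+(aq) + Fe(s) → 2 Ag(s) + Fe2+(aq), so Q = [Fe2+(aq)] / [Ag+(aq)]^2 = 6.36×10^3 and log Q = 3.803.
E = E° − (0.0592/n)·log Q = +1.24 − (0.0592/2)(3.803) = +1.13 V.

+1.13 V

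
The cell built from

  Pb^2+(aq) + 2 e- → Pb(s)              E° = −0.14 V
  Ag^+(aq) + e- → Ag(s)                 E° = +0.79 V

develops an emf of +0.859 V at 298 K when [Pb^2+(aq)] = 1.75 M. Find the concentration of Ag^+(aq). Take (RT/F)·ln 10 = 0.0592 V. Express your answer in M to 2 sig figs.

0.084 M

The Ag⁺/Ag couple has the larger reduction potential, so it is the cathode: E°cell = +0.79 − (−0.14) = +0.93 V and n = 2.
Since E = E° − (0.0592/n)·log Q, log Q = n(E° − E)/0.0592 = 2.399.
The balanced reaction is 2 Ag^+(aq) + Pb(s) → 2 Ag(s) + Pb^2+(aq), so Q = [Pb^2+(aq)] / [Ag^+(aq)]^2.
Solving for the unknown gives log [Ag^+(aq)] = −1.078, so [Ag^+(aq)] ≈ 0.084 M.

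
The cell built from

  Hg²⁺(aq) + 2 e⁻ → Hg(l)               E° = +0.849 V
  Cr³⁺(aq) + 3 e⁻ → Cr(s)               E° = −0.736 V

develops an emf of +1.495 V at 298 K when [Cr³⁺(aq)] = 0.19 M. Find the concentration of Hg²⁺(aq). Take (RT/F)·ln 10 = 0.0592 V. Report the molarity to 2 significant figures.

0.00030 M

Hg²⁺/Hg is the cathode (higher E°); E°cell = +0.849 − (−0.736) = +1.585 V with n = 6.
Rearranging E = E° − (0.0592/n)·log Q gives log Q = 6(+1.585 − (+1.495))/0.0592 = 9.122.
Balancing electrons gives 3 Hg²⁺(aq) + 2 Cr(s) → 3 Hg(l) + 2 Cr³⁺(aq); thus Q = [Cr³⁺(aq)]^2 / [Hg²⁺(aq)]^3.
Substituting the known concentrations and solving, log [Hg²⁺(aq)] = −3.521 and [Hg²⁺(aq)] = 0.00030 M.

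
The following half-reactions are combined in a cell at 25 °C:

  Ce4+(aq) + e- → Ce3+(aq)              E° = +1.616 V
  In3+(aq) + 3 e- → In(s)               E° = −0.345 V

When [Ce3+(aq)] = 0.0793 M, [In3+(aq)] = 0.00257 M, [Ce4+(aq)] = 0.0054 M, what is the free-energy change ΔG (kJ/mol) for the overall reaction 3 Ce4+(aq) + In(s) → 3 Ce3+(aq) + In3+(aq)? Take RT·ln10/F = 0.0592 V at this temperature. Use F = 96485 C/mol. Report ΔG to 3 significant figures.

−562 kJ/mol

The standard cell potential is +1.616 − (−0.345) = +1.961 V, with n = 3 electrons in the balanced equation.
Q = ([Ce3+(aq)]^3·[In3+(aq)]) / [Ce4+(aq)]^3 = 8.14, so log Q = 0.911 and E = +1.961 − (0.0592/3)(0.911) = +1.9430 V.
Then ΔG = −nFE = −3 × 96485 × +1.9430 J/mol = −562 kJ/mol.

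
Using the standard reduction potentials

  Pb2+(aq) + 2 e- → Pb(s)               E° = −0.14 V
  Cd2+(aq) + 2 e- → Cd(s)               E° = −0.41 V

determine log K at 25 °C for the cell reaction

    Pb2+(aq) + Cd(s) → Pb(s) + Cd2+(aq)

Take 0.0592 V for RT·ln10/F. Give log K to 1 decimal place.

log K = 9.1

The Pb²⁺/Pb couple is reduced (cathode); E°cell = −0.14 − (−0.41) = +0.27 V with n = 2.
At equilibrium E = 0, so log K = nE°cell / 0.0592 = (2)(+0.27) / 0.0592 = 9.1.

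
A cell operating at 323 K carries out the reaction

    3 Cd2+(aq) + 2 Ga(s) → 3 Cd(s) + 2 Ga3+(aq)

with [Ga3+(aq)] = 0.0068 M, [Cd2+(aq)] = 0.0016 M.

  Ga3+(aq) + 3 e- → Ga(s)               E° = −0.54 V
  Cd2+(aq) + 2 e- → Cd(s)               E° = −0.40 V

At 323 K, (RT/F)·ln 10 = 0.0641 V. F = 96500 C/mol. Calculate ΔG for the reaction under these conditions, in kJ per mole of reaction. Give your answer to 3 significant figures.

E°cell = −0.40 − (−0.54) = +0.14 V; the balanced reaction transfers n = 6 electrons.
The reaction quotient is [Ga3+(aq)]^2 / [Cd2+(aq)]^3 = 1.13×10^4; by Nernst, E = +0.14 − (0.0641/6)(4.053) = +0.0967 V.
Then ΔG = −nFE = −6 × 96500 × +0.0967 J/mol = −56.0 kJ/mol.

−56.0 kJ/mol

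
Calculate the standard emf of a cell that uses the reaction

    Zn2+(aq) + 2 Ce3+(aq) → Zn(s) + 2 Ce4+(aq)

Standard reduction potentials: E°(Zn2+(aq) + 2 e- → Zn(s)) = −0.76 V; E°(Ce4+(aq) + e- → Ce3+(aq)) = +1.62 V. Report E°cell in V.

−2.38 V

In the reaction as written, Zn2+(aq) is reduced (cathode) and Ce4+(aq) is produced by oxidation at the anode.
E°cell = E°(cathode) − E°(anode) = −0.76 − (+1.62) = −2.38 V.
The negative E°cell means the reaction is non-spontaneous in the direction written.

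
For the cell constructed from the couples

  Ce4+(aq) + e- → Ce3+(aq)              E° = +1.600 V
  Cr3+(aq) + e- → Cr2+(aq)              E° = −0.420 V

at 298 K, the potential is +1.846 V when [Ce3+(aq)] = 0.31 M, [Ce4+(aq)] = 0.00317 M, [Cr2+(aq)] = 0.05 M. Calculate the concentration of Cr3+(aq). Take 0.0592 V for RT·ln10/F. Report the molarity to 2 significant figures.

Ce⁴⁺/Ce³⁺ is the cathode (higher E°); E°cell = +1.600 − (−0.420) = +2.020 V with n = 1.
From the Nernst equation, log Q = n(E° − E)/0.0592 = 1·(+2.020 − (+1.846))/0.0592 = 2.939.
The balanced reaction is Ce4+(aq) + Cr2+(aq) → Ce3+(aq) + Cr3+(aq), so Q = ([Ce3+(aq)]·[Cr3+(aq)]) / ([Ce4+(aq)]·[Cr2+(aq)]).
Solving for the unknown gives log [Cr3+(aq)] = −0.352, so [Cr3+(aq)] ≈ 0.44 M.

0.44 M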